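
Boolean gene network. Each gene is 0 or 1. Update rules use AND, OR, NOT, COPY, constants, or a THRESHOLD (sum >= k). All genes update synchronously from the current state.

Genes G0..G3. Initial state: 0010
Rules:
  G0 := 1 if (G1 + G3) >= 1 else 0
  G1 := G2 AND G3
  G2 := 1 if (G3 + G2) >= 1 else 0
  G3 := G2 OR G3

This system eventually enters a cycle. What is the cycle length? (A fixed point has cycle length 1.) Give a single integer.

Answer: 1

Derivation:
Step 0: 0010
Step 1: G0=(0+0>=1)=0 G1=G2&G3=1&0=0 G2=(0+1>=1)=1 G3=G2|G3=1|0=1 -> 0011
Step 2: G0=(0+1>=1)=1 G1=G2&G3=1&1=1 G2=(1+1>=1)=1 G3=G2|G3=1|1=1 -> 1111
Step 3: G0=(1+1>=1)=1 G1=G2&G3=1&1=1 G2=(1+1>=1)=1 G3=G2|G3=1|1=1 -> 1111
State from step 3 equals state from step 2 -> cycle length 1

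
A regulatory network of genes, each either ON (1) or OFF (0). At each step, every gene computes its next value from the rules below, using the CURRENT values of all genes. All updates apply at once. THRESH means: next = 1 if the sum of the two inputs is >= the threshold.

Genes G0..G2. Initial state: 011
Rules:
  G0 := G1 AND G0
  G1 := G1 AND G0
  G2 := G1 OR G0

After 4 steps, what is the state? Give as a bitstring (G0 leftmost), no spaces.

Step 1: G0=G1&G0=1&0=0 G1=G1&G0=1&0=0 G2=G1|G0=1|0=1 -> 001
Step 2: G0=G1&G0=0&0=0 G1=G1&G0=0&0=0 G2=G1|G0=0|0=0 -> 000
Step 3: G0=G1&G0=0&0=0 G1=G1&G0=0&0=0 G2=G1|G0=0|0=0 -> 000
Step 4: G0=G1&G0=0&0=0 G1=G1&G0=0&0=0 G2=G1|G0=0|0=0 -> 000

000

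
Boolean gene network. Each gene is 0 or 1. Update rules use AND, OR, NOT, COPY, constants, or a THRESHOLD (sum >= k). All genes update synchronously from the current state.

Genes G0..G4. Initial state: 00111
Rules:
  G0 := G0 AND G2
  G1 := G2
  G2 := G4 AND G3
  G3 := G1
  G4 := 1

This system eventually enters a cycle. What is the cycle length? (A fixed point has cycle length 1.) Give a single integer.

Answer: 3

Derivation:
Step 0: 00111
Step 1: G0=G0&G2=0&1=0 G1=G2=1 G2=G4&G3=1&1=1 G3=G1=0 G4=1(const) -> 01101
Step 2: G0=G0&G2=0&1=0 G1=G2=1 G2=G4&G3=1&0=0 G3=G1=1 G4=1(const) -> 01011
Step 3: G0=G0&G2=0&0=0 G1=G2=0 G2=G4&G3=1&1=1 G3=G1=1 G4=1(const) -> 00111
State from step 3 equals state from step 0 -> cycle length 3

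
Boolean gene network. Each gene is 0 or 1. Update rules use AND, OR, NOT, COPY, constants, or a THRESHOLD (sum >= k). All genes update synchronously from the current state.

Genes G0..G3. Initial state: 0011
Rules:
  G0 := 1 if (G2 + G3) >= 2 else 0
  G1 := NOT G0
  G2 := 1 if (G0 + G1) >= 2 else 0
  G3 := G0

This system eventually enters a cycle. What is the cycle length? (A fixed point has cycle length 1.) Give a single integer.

Answer: 2

Derivation:
Step 0: 0011
Step 1: G0=(1+1>=2)=1 G1=NOT G0=NOT 0=1 G2=(0+0>=2)=0 G3=G0=0 -> 1100
Step 2: G0=(0+0>=2)=0 G1=NOT G0=NOT 1=0 G2=(1+1>=2)=1 G3=G0=1 -> 0011
State from step 2 equals state from step 0 -> cycle length 2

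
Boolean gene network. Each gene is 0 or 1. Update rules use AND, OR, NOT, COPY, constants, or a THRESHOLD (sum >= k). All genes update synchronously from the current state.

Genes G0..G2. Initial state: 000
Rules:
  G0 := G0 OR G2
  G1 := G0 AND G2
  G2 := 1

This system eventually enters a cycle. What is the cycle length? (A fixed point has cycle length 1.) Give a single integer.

Step 0: 000
Step 1: G0=G0|G2=0|0=0 G1=G0&G2=0&0=0 G2=1(const) -> 001
Step 2: G0=G0|G2=0|1=1 G1=G0&G2=0&1=0 G2=1(const) -> 101
Step 3: G0=G0|G2=1|1=1 G1=G0&G2=1&1=1 G2=1(const) -> 111
Step 4: G0=G0|G2=1|1=1 G1=G0&G2=1&1=1 G2=1(const) -> 111
State from step 4 equals state from step 3 -> cycle length 1

Answer: 1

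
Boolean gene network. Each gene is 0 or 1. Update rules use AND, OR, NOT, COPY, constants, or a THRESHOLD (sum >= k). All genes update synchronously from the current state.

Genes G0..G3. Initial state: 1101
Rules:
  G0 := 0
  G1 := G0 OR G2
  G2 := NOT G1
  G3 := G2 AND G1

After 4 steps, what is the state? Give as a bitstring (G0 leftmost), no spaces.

Step 1: G0=0(const) G1=G0|G2=1|0=1 G2=NOT G1=NOT 1=0 G3=G2&G1=0&1=0 -> 0100
Step 2: G0=0(const) G1=G0|G2=0|0=0 G2=NOT G1=NOT 1=0 G3=G2&G1=0&1=0 -> 0000
Step 3: G0=0(const) G1=G0|G2=0|0=0 G2=NOT G1=NOT 0=1 G3=G2&G1=0&0=0 -> 0010
Step 4: G0=0(const) G1=G0|G2=0|1=1 G2=NOT G1=NOT 0=1 G3=G2&G1=1&0=0 -> 0110

0110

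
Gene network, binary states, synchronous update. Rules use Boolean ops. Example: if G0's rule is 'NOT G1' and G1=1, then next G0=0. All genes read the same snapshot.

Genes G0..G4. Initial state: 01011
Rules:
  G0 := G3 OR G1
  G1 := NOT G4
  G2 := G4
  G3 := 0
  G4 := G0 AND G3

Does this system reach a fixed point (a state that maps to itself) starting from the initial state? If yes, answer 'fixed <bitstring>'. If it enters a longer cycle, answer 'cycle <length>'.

Step 0: 01011
Step 1: G0=G3|G1=1|1=1 G1=NOT G4=NOT 1=0 G2=G4=1 G3=0(const) G4=G0&G3=0&1=0 -> 10100
Step 2: G0=G3|G1=0|0=0 G1=NOT G4=NOT 0=1 G2=G4=0 G3=0(const) G4=G0&G3=1&0=0 -> 01000
Step 3: G0=G3|G1=0|1=1 G1=NOT G4=NOT 0=1 G2=G4=0 G3=0(const) G4=G0&G3=0&0=0 -> 11000
Step 4: G0=G3|G1=0|1=1 G1=NOT G4=NOT 0=1 G2=G4=0 G3=0(const) G4=G0&G3=1&0=0 -> 11000
Fixed point reached at step 3: 11000

Answer: fixed 11000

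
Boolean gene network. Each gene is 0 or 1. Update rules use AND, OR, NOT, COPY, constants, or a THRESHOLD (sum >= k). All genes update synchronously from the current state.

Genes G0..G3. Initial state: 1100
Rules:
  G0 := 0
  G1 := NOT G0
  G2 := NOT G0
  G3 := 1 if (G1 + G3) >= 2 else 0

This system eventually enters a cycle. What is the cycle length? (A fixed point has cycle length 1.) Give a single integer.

Answer: 1

Derivation:
Step 0: 1100
Step 1: G0=0(const) G1=NOT G0=NOT 1=0 G2=NOT G0=NOT 1=0 G3=(1+0>=2)=0 -> 0000
Step 2: G0=0(const) G1=NOT G0=NOT 0=1 G2=NOT G0=NOT 0=1 G3=(0+0>=2)=0 -> 0110
Step 3: G0=0(const) G1=NOT G0=NOT 0=1 G2=NOT G0=NOT 0=1 G3=(1+0>=2)=0 -> 0110
State from step 3 equals state from step 2 -> cycle length 1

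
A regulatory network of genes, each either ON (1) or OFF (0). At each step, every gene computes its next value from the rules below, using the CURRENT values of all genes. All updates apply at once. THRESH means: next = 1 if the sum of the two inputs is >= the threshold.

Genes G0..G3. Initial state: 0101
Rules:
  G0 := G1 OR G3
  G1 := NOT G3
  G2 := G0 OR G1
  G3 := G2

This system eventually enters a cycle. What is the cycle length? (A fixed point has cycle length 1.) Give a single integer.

Answer: 1

Derivation:
Step 0: 0101
Step 1: G0=G1|G3=1|1=1 G1=NOT G3=NOT 1=0 G2=G0|G1=0|1=1 G3=G2=0 -> 1010
Step 2: G0=G1|G3=0|0=0 G1=NOT G3=NOT 0=1 G2=G0|G1=1|0=1 G3=G2=1 -> 0111
Step 3: G0=G1|G3=1|1=1 G1=NOT G3=NOT 1=0 G2=G0|G1=0|1=1 G3=G2=1 -> 1011
Step 4: G0=G1|G3=0|1=1 G1=NOT G3=NOT 1=0 G2=G0|G1=1|0=1 G3=G2=1 -> 1011
State from step 4 equals state from step 3 -> cycle length 1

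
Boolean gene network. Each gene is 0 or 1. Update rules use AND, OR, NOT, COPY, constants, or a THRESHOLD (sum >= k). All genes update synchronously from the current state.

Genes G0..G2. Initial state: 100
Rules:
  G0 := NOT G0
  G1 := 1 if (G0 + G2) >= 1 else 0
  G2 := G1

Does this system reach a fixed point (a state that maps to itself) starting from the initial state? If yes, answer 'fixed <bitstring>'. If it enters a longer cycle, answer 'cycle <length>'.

Answer: cycle 2

Derivation:
Step 0: 100
Step 1: G0=NOT G0=NOT 1=0 G1=(1+0>=1)=1 G2=G1=0 -> 010
Step 2: G0=NOT G0=NOT 0=1 G1=(0+0>=1)=0 G2=G1=1 -> 101
Step 3: G0=NOT G0=NOT 1=0 G1=(1+1>=1)=1 G2=G1=0 -> 010
Cycle of length 2 starting at step 1 -> no fixed point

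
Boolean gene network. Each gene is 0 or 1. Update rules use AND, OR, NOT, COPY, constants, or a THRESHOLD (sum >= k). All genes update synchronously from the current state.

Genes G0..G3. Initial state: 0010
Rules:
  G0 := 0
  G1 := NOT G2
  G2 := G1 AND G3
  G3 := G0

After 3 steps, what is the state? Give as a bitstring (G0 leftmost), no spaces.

Step 1: G0=0(const) G1=NOT G2=NOT 1=0 G2=G1&G3=0&0=0 G3=G0=0 -> 0000
Step 2: G0=0(const) G1=NOT G2=NOT 0=1 G2=G1&G3=0&0=0 G3=G0=0 -> 0100
Step 3: G0=0(const) G1=NOT G2=NOT 0=1 G2=G1&G3=1&0=0 G3=G0=0 -> 0100

0100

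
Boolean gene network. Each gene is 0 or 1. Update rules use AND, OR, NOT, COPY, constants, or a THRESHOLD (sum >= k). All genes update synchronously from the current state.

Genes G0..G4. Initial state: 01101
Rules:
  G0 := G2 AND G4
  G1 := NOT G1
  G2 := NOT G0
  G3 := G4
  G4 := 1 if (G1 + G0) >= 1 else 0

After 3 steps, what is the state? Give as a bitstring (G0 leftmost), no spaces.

Step 1: G0=G2&G4=1&1=1 G1=NOT G1=NOT 1=0 G2=NOT G0=NOT 0=1 G3=G4=1 G4=(1+0>=1)=1 -> 10111
Step 2: G0=G2&G4=1&1=1 G1=NOT G1=NOT 0=1 G2=NOT G0=NOT 1=0 G3=G4=1 G4=(0+1>=1)=1 -> 11011
Step 3: G0=G2&G4=0&1=0 G1=NOT G1=NOT 1=0 G2=NOT G0=NOT 1=0 G3=G4=1 G4=(1+1>=1)=1 -> 00011

00011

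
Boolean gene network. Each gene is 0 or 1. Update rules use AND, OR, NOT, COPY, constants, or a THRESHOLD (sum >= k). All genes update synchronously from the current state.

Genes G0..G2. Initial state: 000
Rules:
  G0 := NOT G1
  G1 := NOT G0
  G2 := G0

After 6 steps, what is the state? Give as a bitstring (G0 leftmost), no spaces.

Step 1: G0=NOT G1=NOT 0=1 G1=NOT G0=NOT 0=1 G2=G0=0 -> 110
Step 2: G0=NOT G1=NOT 1=0 G1=NOT G0=NOT 1=0 G2=G0=1 -> 001
Step 3: G0=NOT G1=NOT 0=1 G1=NOT G0=NOT 0=1 G2=G0=0 -> 110
Step 4: G0=NOT G1=NOT 1=0 G1=NOT G0=NOT 1=0 G2=G0=1 -> 001
Step 5: G0=NOT G1=NOT 0=1 G1=NOT G0=NOT 0=1 G2=G0=0 -> 110
Step 6: G0=NOT G1=NOT 1=0 G1=NOT G0=NOT 1=0 G2=G0=1 -> 001

001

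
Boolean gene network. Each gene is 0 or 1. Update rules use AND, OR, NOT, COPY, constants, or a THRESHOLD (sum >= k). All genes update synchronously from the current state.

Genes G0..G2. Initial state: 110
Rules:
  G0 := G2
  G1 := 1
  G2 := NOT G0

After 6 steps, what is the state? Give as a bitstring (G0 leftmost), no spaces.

Step 1: G0=G2=0 G1=1(const) G2=NOT G0=NOT 1=0 -> 010
Step 2: G0=G2=0 G1=1(const) G2=NOT G0=NOT 0=1 -> 011
Step 3: G0=G2=1 G1=1(const) G2=NOT G0=NOT 0=1 -> 111
Step 4: G0=G2=1 G1=1(const) G2=NOT G0=NOT 1=0 -> 110
Step 5: G0=G2=0 G1=1(const) G2=NOT G0=NOT 1=0 -> 010
Step 6: G0=G2=0 G1=1(const) G2=NOT G0=NOT 0=1 -> 011

011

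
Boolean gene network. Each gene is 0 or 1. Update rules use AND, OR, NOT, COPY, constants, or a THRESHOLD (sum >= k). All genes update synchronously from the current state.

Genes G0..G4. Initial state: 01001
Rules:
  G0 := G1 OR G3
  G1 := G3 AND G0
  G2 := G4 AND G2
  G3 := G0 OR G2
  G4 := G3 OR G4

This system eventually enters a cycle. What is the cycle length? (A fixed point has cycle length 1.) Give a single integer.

Answer: 2

Derivation:
Step 0: 01001
Step 1: G0=G1|G3=1|0=1 G1=G3&G0=0&0=0 G2=G4&G2=1&0=0 G3=G0|G2=0|0=0 G4=G3|G4=0|1=1 -> 10001
Step 2: G0=G1|G3=0|0=0 G1=G3&G0=0&1=0 G2=G4&G2=1&0=0 G3=G0|G2=1|0=1 G4=G3|G4=0|1=1 -> 00011
Step 3: G0=G1|G3=0|1=1 G1=G3&G0=1&0=0 G2=G4&G2=1&0=0 G3=G0|G2=0|0=0 G4=G3|G4=1|1=1 -> 10001
State from step 3 equals state from step 1 -> cycle length 2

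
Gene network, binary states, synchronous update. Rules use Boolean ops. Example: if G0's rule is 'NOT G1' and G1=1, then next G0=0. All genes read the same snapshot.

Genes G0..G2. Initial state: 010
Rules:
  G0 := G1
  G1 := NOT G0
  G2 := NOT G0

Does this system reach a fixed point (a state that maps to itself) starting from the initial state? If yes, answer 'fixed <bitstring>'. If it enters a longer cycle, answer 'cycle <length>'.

Answer: cycle 4

Derivation:
Step 0: 010
Step 1: G0=G1=1 G1=NOT G0=NOT 0=1 G2=NOT G0=NOT 0=1 -> 111
Step 2: G0=G1=1 G1=NOT G0=NOT 1=0 G2=NOT G0=NOT 1=0 -> 100
Step 3: G0=G1=0 G1=NOT G0=NOT 1=0 G2=NOT G0=NOT 1=0 -> 000
Step 4: G0=G1=0 G1=NOT G0=NOT 0=1 G2=NOT G0=NOT 0=1 -> 011
Step 5: G0=G1=1 G1=NOT G0=NOT 0=1 G2=NOT G0=NOT 0=1 -> 111
Cycle of length 4 starting at step 1 -> no fixed point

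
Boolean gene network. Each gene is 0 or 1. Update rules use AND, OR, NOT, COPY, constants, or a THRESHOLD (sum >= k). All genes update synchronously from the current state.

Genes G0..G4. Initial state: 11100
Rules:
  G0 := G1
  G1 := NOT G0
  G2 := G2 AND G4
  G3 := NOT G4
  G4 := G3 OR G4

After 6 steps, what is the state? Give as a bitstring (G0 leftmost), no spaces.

Step 1: G0=G1=1 G1=NOT G0=NOT 1=0 G2=G2&G4=1&0=0 G3=NOT G4=NOT 0=1 G4=G3|G4=0|0=0 -> 10010
Step 2: G0=G1=0 G1=NOT G0=NOT 1=0 G2=G2&G4=0&0=0 G3=NOT G4=NOT 0=1 G4=G3|G4=1|0=1 -> 00011
Step 3: G0=G1=0 G1=NOT G0=NOT 0=1 G2=G2&G4=0&1=0 G3=NOT G4=NOT 1=0 G4=G3|G4=1|1=1 -> 01001
Step 4: G0=G1=1 G1=NOT G0=NOT 0=1 G2=G2&G4=0&1=0 G3=NOT G4=NOT 1=0 G4=G3|G4=0|1=1 -> 11001
Step 5: G0=G1=1 G1=NOT G0=NOT 1=0 G2=G2&G4=0&1=0 G3=NOT G4=NOT 1=0 G4=G3|G4=0|1=1 -> 10001
Step 6: G0=G1=0 G1=NOT G0=NOT 1=0 G2=G2&G4=0&1=0 G3=NOT G4=NOT 1=0 G4=G3|G4=0|1=1 -> 00001

00001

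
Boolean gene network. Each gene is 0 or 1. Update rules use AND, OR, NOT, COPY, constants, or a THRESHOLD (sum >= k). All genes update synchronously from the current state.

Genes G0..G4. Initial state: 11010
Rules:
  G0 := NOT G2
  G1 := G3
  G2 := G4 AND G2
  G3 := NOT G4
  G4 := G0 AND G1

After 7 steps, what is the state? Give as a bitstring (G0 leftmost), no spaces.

Step 1: G0=NOT G2=NOT 0=1 G1=G3=1 G2=G4&G2=0&0=0 G3=NOT G4=NOT 0=1 G4=G0&G1=1&1=1 -> 11011
Step 2: G0=NOT G2=NOT 0=1 G1=G3=1 G2=G4&G2=1&0=0 G3=NOT G4=NOT 1=0 G4=G0&G1=1&1=1 -> 11001
Step 3: G0=NOT G2=NOT 0=1 G1=G3=0 G2=G4&G2=1&0=0 G3=NOT G4=NOT 1=0 G4=G0&G1=1&1=1 -> 10001
Step 4: G0=NOT G2=NOT 0=1 G1=G3=0 G2=G4&G2=1&0=0 G3=NOT G4=NOT 1=0 G4=G0&G1=1&0=0 -> 10000
Step 5: G0=NOT G2=NOT 0=1 G1=G3=0 G2=G4&G2=0&0=0 G3=NOT G4=NOT 0=1 G4=G0&G1=1&0=0 -> 10010
Step 6: G0=NOT G2=NOT 0=1 G1=G3=1 G2=G4&G2=0&0=0 G3=NOT G4=NOT 0=1 G4=G0&G1=1&0=0 -> 11010
Step 7: G0=NOT G2=NOT 0=1 G1=G3=1 G2=G4&G2=0&0=0 G3=NOT G4=NOT 0=1 G4=G0&G1=1&1=1 -> 11011

11011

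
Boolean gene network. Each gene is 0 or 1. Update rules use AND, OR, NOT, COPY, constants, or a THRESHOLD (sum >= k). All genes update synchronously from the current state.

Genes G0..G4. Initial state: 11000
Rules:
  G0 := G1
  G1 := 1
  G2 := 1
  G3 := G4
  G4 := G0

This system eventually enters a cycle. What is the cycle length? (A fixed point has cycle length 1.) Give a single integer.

Step 0: 11000
Step 1: G0=G1=1 G1=1(const) G2=1(const) G3=G4=0 G4=G0=1 -> 11101
Step 2: G0=G1=1 G1=1(const) G2=1(const) G3=G4=1 G4=G0=1 -> 11111
Step 3: G0=G1=1 G1=1(const) G2=1(const) G3=G4=1 G4=G0=1 -> 11111
State from step 3 equals state from step 2 -> cycle length 1

Answer: 1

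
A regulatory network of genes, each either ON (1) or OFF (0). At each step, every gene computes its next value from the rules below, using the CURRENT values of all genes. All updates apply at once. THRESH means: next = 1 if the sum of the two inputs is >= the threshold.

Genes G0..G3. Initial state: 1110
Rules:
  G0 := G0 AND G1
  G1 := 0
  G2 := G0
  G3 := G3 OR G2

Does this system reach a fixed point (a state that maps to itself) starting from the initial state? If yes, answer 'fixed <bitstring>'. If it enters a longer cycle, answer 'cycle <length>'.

Answer: fixed 0001

Derivation:
Step 0: 1110
Step 1: G0=G0&G1=1&1=1 G1=0(const) G2=G0=1 G3=G3|G2=0|1=1 -> 1011
Step 2: G0=G0&G1=1&0=0 G1=0(const) G2=G0=1 G3=G3|G2=1|1=1 -> 0011
Step 3: G0=G0&G1=0&0=0 G1=0(const) G2=G0=0 G3=G3|G2=1|1=1 -> 0001
Step 4: G0=G0&G1=0&0=0 G1=0(const) G2=G0=0 G3=G3|G2=1|0=1 -> 0001
Fixed point reached at step 3: 0001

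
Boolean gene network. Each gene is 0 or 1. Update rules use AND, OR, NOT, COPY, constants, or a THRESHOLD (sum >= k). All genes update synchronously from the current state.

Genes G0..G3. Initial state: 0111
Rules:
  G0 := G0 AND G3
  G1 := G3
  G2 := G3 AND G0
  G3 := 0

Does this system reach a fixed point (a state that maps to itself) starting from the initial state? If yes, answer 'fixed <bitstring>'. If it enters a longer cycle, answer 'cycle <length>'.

Step 0: 0111
Step 1: G0=G0&G3=0&1=0 G1=G3=1 G2=G3&G0=1&0=0 G3=0(const) -> 0100
Step 2: G0=G0&G3=0&0=0 G1=G3=0 G2=G3&G0=0&0=0 G3=0(const) -> 0000
Step 3: G0=G0&G3=0&0=0 G1=G3=0 G2=G3&G0=0&0=0 G3=0(const) -> 0000
Fixed point reached at step 2: 0000

Answer: fixed 0000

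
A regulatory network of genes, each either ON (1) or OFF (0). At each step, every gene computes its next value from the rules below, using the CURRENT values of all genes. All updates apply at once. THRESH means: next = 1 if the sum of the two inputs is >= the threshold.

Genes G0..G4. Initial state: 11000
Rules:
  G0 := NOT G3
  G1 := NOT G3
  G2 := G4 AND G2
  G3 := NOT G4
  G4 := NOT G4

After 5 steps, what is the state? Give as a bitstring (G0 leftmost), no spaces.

Step 1: G0=NOT G3=NOT 0=1 G1=NOT G3=NOT 0=1 G2=G4&G2=0&0=0 G3=NOT G4=NOT 0=1 G4=NOT G4=NOT 0=1 -> 11011
Step 2: G0=NOT G3=NOT 1=0 G1=NOT G3=NOT 1=0 G2=G4&G2=1&0=0 G3=NOT G4=NOT 1=0 G4=NOT G4=NOT 1=0 -> 00000
Step 3: G0=NOT G3=NOT 0=1 G1=NOT G3=NOT 0=1 G2=G4&G2=0&0=0 G3=NOT G4=NOT 0=1 G4=NOT G4=NOT 0=1 -> 11011
Step 4: G0=NOT G3=NOT 1=0 G1=NOT G3=NOT 1=0 G2=G4&G2=1&0=0 G3=NOT G4=NOT 1=0 G4=NOT G4=NOT 1=0 -> 00000
Step 5: G0=NOT G3=NOT 0=1 G1=NOT G3=NOT 0=1 G2=G4&G2=0&0=0 G3=NOT G4=NOT 0=1 G4=NOT G4=NOT 0=1 -> 11011

11011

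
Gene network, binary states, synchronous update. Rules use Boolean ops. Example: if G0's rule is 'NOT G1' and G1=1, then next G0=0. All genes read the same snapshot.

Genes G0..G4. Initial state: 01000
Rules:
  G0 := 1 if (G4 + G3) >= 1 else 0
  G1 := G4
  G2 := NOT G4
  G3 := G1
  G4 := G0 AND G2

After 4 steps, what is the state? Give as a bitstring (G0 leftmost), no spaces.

Step 1: G0=(0+0>=1)=0 G1=G4=0 G2=NOT G4=NOT 0=1 G3=G1=1 G4=G0&G2=0&0=0 -> 00110
Step 2: G0=(0+1>=1)=1 G1=G4=0 G2=NOT G4=NOT 0=1 G3=G1=0 G4=G0&G2=0&1=0 -> 10100
Step 3: G0=(0+0>=1)=0 G1=G4=0 G2=NOT G4=NOT 0=1 G3=G1=0 G4=G0&G2=1&1=1 -> 00101
Step 4: G0=(1+0>=1)=1 G1=G4=1 G2=NOT G4=NOT 1=0 G3=G1=0 G4=G0&G2=0&1=0 -> 11000

11000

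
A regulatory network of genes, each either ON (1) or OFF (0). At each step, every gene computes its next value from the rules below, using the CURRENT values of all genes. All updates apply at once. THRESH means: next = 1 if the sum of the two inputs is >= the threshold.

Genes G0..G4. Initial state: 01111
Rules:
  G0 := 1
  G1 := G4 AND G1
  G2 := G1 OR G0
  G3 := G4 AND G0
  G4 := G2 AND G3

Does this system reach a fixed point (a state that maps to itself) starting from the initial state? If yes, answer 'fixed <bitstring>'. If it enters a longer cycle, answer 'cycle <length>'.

Step 0: 01111
Step 1: G0=1(const) G1=G4&G1=1&1=1 G2=G1|G0=1|0=1 G3=G4&G0=1&0=0 G4=G2&G3=1&1=1 -> 11101
Step 2: G0=1(const) G1=G4&G1=1&1=1 G2=G1|G0=1|1=1 G3=G4&G0=1&1=1 G4=G2&G3=1&0=0 -> 11110
Step 3: G0=1(const) G1=G4&G1=0&1=0 G2=G1|G0=1|1=1 G3=G4&G0=0&1=0 G4=G2&G3=1&1=1 -> 10101
Step 4: G0=1(const) G1=G4&G1=1&0=0 G2=G1|G0=0|1=1 G3=G4&G0=1&1=1 G4=G2&G3=1&0=0 -> 10110
Step 5: G0=1(const) G1=G4&G1=0&0=0 G2=G1|G0=0|1=1 G3=G4&G0=0&1=0 G4=G2&G3=1&1=1 -> 10101
Cycle of length 2 starting at step 3 -> no fixed point

Answer: cycle 2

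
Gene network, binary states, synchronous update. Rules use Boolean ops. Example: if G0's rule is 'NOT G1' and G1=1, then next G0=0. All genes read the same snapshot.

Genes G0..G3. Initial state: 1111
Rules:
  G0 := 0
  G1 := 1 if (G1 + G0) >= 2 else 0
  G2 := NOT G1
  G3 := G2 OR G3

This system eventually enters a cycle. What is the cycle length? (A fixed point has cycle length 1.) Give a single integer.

Answer: 1

Derivation:
Step 0: 1111
Step 1: G0=0(const) G1=(1+1>=2)=1 G2=NOT G1=NOT 1=0 G3=G2|G3=1|1=1 -> 0101
Step 2: G0=0(const) G1=(1+0>=2)=0 G2=NOT G1=NOT 1=0 G3=G2|G3=0|1=1 -> 0001
Step 3: G0=0(const) G1=(0+0>=2)=0 G2=NOT G1=NOT 0=1 G3=G2|G3=0|1=1 -> 0011
Step 4: G0=0(const) G1=(0+0>=2)=0 G2=NOT G1=NOT 0=1 G3=G2|G3=1|1=1 -> 0011
State from step 4 equals state from step 3 -> cycle length 1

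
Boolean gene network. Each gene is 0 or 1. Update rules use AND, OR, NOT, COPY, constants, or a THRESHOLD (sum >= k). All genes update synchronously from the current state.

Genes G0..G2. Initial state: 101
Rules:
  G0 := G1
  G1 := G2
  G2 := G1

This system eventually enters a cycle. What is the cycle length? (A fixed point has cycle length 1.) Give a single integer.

Step 0: 101
Step 1: G0=G1=0 G1=G2=1 G2=G1=0 -> 010
Step 2: G0=G1=1 G1=G2=0 G2=G1=1 -> 101
State from step 2 equals state from step 0 -> cycle length 2

Answer: 2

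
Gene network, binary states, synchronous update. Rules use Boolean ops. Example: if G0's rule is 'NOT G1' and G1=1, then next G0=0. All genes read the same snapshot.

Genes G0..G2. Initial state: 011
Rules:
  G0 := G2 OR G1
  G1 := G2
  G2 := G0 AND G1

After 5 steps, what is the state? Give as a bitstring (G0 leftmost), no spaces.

Step 1: G0=G2|G1=1|1=1 G1=G2=1 G2=G0&G1=0&1=0 -> 110
Step 2: G0=G2|G1=0|1=1 G1=G2=0 G2=G0&G1=1&1=1 -> 101
Step 3: G0=G2|G1=1|0=1 G1=G2=1 G2=G0&G1=1&0=0 -> 110
Step 4: G0=G2|G1=0|1=1 G1=G2=0 G2=G0&G1=1&1=1 -> 101
Step 5: G0=G2|G1=1|0=1 G1=G2=1 G2=G0&G1=1&0=0 -> 110

110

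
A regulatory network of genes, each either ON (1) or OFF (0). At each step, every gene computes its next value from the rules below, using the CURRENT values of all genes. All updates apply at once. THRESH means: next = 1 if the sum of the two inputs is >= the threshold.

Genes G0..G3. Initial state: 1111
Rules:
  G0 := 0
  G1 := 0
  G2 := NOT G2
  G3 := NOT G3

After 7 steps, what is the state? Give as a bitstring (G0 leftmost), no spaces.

Step 1: G0=0(const) G1=0(const) G2=NOT G2=NOT 1=0 G3=NOT G3=NOT 1=0 -> 0000
Step 2: G0=0(const) G1=0(const) G2=NOT G2=NOT 0=1 G3=NOT G3=NOT 0=1 -> 0011
Step 3: G0=0(const) G1=0(const) G2=NOT G2=NOT 1=0 G3=NOT G3=NOT 1=0 -> 0000
Step 4: G0=0(const) G1=0(const) G2=NOT G2=NOT 0=1 G3=NOT G3=NOT 0=1 -> 0011
Step 5: G0=0(const) G1=0(const) G2=NOT G2=NOT 1=0 G3=NOT G3=NOT 1=0 -> 0000
Step 6: G0=0(const) G1=0(const) G2=NOT G2=NOT 0=1 G3=NOT G3=NOT 0=1 -> 0011
Step 7: G0=0(const) G1=0(const) G2=NOT G2=NOT 1=0 G3=NOT G3=NOT 1=0 -> 0000

0000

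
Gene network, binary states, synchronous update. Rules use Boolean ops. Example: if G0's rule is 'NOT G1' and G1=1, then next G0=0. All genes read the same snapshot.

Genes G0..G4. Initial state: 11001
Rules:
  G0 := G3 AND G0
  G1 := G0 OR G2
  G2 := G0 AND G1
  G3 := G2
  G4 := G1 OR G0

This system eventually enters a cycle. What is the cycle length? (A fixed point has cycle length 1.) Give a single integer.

Step 0: 11001
Step 1: G0=G3&G0=0&1=0 G1=G0|G2=1|0=1 G2=G0&G1=1&1=1 G3=G2=0 G4=G1|G0=1|1=1 -> 01101
Step 2: G0=G3&G0=0&0=0 G1=G0|G2=0|1=1 G2=G0&G1=0&1=0 G3=G2=1 G4=G1|G0=1|0=1 -> 01011
Step 3: G0=G3&G0=1&0=0 G1=G0|G2=0|0=0 G2=G0&G1=0&1=0 G3=G2=0 G4=G1|G0=1|0=1 -> 00001
Step 4: G0=G3&G0=0&0=0 G1=G0|G2=0|0=0 G2=G0&G1=0&0=0 G3=G2=0 G4=G1|G0=0|0=0 -> 00000
Step 5: G0=G3&G0=0&0=0 G1=G0|G2=0|0=0 G2=G0&G1=0&0=0 G3=G2=0 G4=G1|G0=0|0=0 -> 00000
State from step 5 equals state from step 4 -> cycle length 1

Answer: 1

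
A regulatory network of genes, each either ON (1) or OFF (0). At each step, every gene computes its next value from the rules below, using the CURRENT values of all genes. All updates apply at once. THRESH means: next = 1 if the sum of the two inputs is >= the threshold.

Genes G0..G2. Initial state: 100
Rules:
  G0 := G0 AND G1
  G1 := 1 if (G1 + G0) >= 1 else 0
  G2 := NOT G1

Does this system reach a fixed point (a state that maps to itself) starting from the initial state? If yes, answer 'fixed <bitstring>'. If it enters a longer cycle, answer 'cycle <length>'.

Step 0: 100
Step 1: G0=G0&G1=1&0=0 G1=(0+1>=1)=1 G2=NOT G1=NOT 0=1 -> 011
Step 2: G0=G0&G1=0&1=0 G1=(1+0>=1)=1 G2=NOT G1=NOT 1=0 -> 010
Step 3: G0=G0&G1=0&1=0 G1=(1+0>=1)=1 G2=NOT G1=NOT 1=0 -> 010
Fixed point reached at step 2: 010

Answer: fixed 010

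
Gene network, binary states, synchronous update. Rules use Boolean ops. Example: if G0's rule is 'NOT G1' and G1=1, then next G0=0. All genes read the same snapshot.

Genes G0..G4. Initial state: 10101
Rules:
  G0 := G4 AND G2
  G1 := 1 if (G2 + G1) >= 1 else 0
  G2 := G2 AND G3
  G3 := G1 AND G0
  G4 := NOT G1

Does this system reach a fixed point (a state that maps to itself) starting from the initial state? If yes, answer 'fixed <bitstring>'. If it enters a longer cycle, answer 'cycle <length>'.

Answer: fixed 01000

Derivation:
Step 0: 10101
Step 1: G0=G4&G2=1&1=1 G1=(1+0>=1)=1 G2=G2&G3=1&0=0 G3=G1&G0=0&1=0 G4=NOT G1=NOT 0=1 -> 11001
Step 2: G0=G4&G2=1&0=0 G1=(0+1>=1)=1 G2=G2&G3=0&0=0 G3=G1&G0=1&1=1 G4=NOT G1=NOT 1=0 -> 01010
Step 3: G0=G4&G2=0&0=0 G1=(0+1>=1)=1 G2=G2&G3=0&1=0 G3=G1&G0=1&0=0 G4=NOT G1=NOT 1=0 -> 01000
Step 4: G0=G4&G2=0&0=0 G1=(0+1>=1)=1 G2=G2&G3=0&0=0 G3=G1&G0=1&0=0 G4=NOT G1=NOT 1=0 -> 01000
Fixed point reached at step 3: 01000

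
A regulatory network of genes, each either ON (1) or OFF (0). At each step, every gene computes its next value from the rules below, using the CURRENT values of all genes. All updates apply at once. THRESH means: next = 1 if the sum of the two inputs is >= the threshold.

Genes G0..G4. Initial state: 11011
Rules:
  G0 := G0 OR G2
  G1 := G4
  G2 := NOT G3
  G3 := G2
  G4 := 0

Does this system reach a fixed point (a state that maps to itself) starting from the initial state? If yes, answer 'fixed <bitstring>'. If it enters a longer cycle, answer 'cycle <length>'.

Answer: cycle 4

Derivation:
Step 0: 11011
Step 1: G0=G0|G2=1|0=1 G1=G4=1 G2=NOT G3=NOT 1=0 G3=G2=0 G4=0(const) -> 11000
Step 2: G0=G0|G2=1|0=1 G1=G4=0 G2=NOT G3=NOT 0=1 G3=G2=0 G4=0(const) -> 10100
Step 3: G0=G0|G2=1|1=1 G1=G4=0 G2=NOT G3=NOT 0=1 G3=G2=1 G4=0(const) -> 10110
Step 4: G0=G0|G2=1|1=1 G1=G4=0 G2=NOT G3=NOT 1=0 G3=G2=1 G4=0(const) -> 10010
Step 5: G0=G0|G2=1|0=1 G1=G4=0 G2=NOT G3=NOT 1=0 G3=G2=0 G4=0(const) -> 10000
Step 6: G0=G0|G2=1|0=1 G1=G4=0 G2=NOT G3=NOT 0=1 G3=G2=0 G4=0(const) -> 10100
Cycle of length 4 starting at step 2 -> no fixed point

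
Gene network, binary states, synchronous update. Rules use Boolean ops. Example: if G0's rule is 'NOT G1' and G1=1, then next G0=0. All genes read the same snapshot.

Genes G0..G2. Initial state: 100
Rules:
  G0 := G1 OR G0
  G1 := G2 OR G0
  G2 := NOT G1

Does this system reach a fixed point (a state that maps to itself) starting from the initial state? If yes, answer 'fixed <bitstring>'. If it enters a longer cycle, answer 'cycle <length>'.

Answer: fixed 110

Derivation:
Step 0: 100
Step 1: G0=G1|G0=0|1=1 G1=G2|G0=0|1=1 G2=NOT G1=NOT 0=1 -> 111
Step 2: G0=G1|G0=1|1=1 G1=G2|G0=1|1=1 G2=NOT G1=NOT 1=0 -> 110
Step 3: G0=G1|G0=1|1=1 G1=G2|G0=0|1=1 G2=NOT G1=NOT 1=0 -> 110
Fixed point reached at step 2: 110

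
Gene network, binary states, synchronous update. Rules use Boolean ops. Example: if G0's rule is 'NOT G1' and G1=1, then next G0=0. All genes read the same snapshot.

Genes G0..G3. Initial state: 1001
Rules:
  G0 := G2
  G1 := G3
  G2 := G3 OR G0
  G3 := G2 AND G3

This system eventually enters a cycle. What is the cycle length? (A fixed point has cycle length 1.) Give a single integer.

Step 0: 1001
Step 1: G0=G2=0 G1=G3=1 G2=G3|G0=1|1=1 G3=G2&G3=0&1=0 -> 0110
Step 2: G0=G2=1 G1=G3=0 G2=G3|G0=0|0=0 G3=G2&G3=1&0=0 -> 1000
Step 3: G0=G2=0 G1=G3=0 G2=G3|G0=0|1=1 G3=G2&G3=0&0=0 -> 0010
Step 4: G0=G2=1 G1=G3=0 G2=G3|G0=0|0=0 G3=G2&G3=1&0=0 -> 1000
State from step 4 equals state from step 2 -> cycle length 2

Answer: 2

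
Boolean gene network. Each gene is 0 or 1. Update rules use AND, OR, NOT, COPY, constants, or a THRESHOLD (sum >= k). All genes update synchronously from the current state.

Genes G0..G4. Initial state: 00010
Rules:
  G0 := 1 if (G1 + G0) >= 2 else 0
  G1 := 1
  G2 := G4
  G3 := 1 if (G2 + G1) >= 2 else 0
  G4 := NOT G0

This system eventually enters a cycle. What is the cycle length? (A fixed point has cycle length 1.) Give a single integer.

Answer: 1

Derivation:
Step 0: 00010
Step 1: G0=(0+0>=2)=0 G1=1(const) G2=G4=0 G3=(0+0>=2)=0 G4=NOT G0=NOT 0=1 -> 01001
Step 2: G0=(1+0>=2)=0 G1=1(const) G2=G4=1 G3=(0+1>=2)=0 G4=NOT G0=NOT 0=1 -> 01101
Step 3: G0=(1+0>=2)=0 G1=1(const) G2=G4=1 G3=(1+1>=2)=1 G4=NOT G0=NOT 0=1 -> 01111
Step 4: G0=(1+0>=2)=0 G1=1(const) G2=G4=1 G3=(1+1>=2)=1 G4=NOT G0=NOT 0=1 -> 01111
State from step 4 equals state from step 3 -> cycle length 1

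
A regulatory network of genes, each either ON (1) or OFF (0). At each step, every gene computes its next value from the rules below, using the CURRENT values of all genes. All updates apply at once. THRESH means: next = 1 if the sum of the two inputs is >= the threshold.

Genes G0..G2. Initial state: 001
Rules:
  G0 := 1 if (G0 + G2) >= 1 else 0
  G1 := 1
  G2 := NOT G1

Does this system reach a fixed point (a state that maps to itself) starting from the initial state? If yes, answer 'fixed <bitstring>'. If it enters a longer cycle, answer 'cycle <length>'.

Step 0: 001
Step 1: G0=(0+1>=1)=1 G1=1(const) G2=NOT G1=NOT 0=1 -> 111
Step 2: G0=(1+1>=1)=1 G1=1(const) G2=NOT G1=NOT 1=0 -> 110
Step 3: G0=(1+0>=1)=1 G1=1(const) G2=NOT G1=NOT 1=0 -> 110
Fixed point reached at step 2: 110

Answer: fixed 110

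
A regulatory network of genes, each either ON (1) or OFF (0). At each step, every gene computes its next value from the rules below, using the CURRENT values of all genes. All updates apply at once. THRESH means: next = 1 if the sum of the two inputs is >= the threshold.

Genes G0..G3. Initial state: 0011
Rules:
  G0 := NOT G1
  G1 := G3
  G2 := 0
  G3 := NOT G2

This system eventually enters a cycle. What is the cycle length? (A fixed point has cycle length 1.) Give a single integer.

Step 0: 0011
Step 1: G0=NOT G1=NOT 0=1 G1=G3=1 G2=0(const) G3=NOT G2=NOT 1=0 -> 1100
Step 2: G0=NOT G1=NOT 1=0 G1=G3=0 G2=0(const) G3=NOT G2=NOT 0=1 -> 0001
Step 3: G0=NOT G1=NOT 0=1 G1=G3=1 G2=0(const) G3=NOT G2=NOT 0=1 -> 1101
Step 4: G0=NOT G1=NOT 1=0 G1=G3=1 G2=0(const) G3=NOT G2=NOT 0=1 -> 0101
Step 5: G0=NOT G1=NOT 1=0 G1=G3=1 G2=0(const) G3=NOT G2=NOT 0=1 -> 0101
State from step 5 equals state from step 4 -> cycle length 1

Answer: 1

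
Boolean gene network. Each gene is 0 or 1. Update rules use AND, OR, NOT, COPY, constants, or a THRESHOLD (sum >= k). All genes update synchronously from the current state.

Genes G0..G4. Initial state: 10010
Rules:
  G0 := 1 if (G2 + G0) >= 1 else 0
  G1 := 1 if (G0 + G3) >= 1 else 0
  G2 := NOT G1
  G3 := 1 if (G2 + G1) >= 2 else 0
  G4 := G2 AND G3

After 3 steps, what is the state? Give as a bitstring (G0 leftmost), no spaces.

Step 1: G0=(0+1>=1)=1 G1=(1+1>=1)=1 G2=NOT G1=NOT 0=1 G3=(0+0>=2)=0 G4=G2&G3=0&1=0 -> 11100
Step 2: G0=(1+1>=1)=1 G1=(1+0>=1)=1 G2=NOT G1=NOT 1=0 G3=(1+1>=2)=1 G4=G2&G3=1&0=0 -> 11010
Step 3: G0=(0+1>=1)=1 G1=(1+1>=1)=1 G2=NOT G1=NOT 1=0 G3=(0+1>=2)=0 G4=G2&G3=0&1=0 -> 11000

11000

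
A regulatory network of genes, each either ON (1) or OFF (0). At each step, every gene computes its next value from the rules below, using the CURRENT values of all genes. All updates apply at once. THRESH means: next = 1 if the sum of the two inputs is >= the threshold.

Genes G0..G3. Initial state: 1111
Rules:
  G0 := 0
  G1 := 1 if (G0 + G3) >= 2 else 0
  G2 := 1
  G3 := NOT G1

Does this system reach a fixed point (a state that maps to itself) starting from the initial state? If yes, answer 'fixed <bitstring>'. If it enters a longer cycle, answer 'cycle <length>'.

Answer: fixed 0011

Derivation:
Step 0: 1111
Step 1: G0=0(const) G1=(1+1>=2)=1 G2=1(const) G3=NOT G1=NOT 1=0 -> 0110
Step 2: G0=0(const) G1=(0+0>=2)=0 G2=1(const) G3=NOT G1=NOT 1=0 -> 0010
Step 3: G0=0(const) G1=(0+0>=2)=0 G2=1(const) G3=NOT G1=NOT 0=1 -> 0011
Step 4: G0=0(const) G1=(0+1>=2)=0 G2=1(const) G3=NOT G1=NOT 0=1 -> 0011
Fixed point reached at step 3: 0011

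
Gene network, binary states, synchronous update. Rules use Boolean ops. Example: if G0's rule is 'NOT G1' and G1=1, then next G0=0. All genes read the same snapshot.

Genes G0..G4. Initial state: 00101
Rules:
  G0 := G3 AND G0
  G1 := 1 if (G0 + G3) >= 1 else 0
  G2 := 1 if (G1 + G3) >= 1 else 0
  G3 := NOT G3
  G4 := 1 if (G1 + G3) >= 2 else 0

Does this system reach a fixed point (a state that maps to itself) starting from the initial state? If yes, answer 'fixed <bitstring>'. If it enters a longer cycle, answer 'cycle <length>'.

Step 0: 00101
Step 1: G0=G3&G0=0&0=0 G1=(0+0>=1)=0 G2=(0+0>=1)=0 G3=NOT G3=NOT 0=1 G4=(0+0>=2)=0 -> 00010
Step 2: G0=G3&G0=1&0=0 G1=(0+1>=1)=1 G2=(0+1>=1)=1 G3=NOT G3=NOT 1=0 G4=(0+1>=2)=0 -> 01100
Step 3: G0=G3&G0=0&0=0 G1=(0+0>=1)=0 G2=(1+0>=1)=1 G3=NOT G3=NOT 0=1 G4=(1+0>=2)=0 -> 00110
Step 4: G0=G3&G0=1&0=0 G1=(0+1>=1)=1 G2=(0+1>=1)=1 G3=NOT G3=NOT 1=0 G4=(0+1>=2)=0 -> 01100
Cycle of length 2 starting at step 2 -> no fixed point

Answer: cycle 2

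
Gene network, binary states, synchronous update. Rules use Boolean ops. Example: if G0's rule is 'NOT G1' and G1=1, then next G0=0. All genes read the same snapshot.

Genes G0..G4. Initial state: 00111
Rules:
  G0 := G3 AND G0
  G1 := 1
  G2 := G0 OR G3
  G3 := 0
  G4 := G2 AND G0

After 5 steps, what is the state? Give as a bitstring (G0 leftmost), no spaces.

Step 1: G0=G3&G0=1&0=0 G1=1(const) G2=G0|G3=0|1=1 G3=0(const) G4=G2&G0=1&0=0 -> 01100
Step 2: G0=G3&G0=0&0=0 G1=1(const) G2=G0|G3=0|0=0 G3=0(const) G4=G2&G0=1&0=0 -> 01000
Step 3: G0=G3&G0=0&0=0 G1=1(const) G2=G0|G3=0|0=0 G3=0(const) G4=G2&G0=0&0=0 -> 01000
Step 4: G0=G3&G0=0&0=0 G1=1(const) G2=G0|G3=0|0=0 G3=0(const) G4=G2&G0=0&0=0 -> 01000
Step 5: G0=G3&G0=0&0=0 G1=1(const) G2=G0|G3=0|0=0 G3=0(const) G4=G2&G0=0&0=0 -> 01000

01000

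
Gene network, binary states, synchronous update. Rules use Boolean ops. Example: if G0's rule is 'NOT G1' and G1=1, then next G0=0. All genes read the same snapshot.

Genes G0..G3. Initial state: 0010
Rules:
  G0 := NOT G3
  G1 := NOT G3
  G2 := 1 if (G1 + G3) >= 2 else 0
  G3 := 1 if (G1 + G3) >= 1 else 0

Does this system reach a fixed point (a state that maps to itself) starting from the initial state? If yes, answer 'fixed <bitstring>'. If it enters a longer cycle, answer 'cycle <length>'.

Step 0: 0010
Step 1: G0=NOT G3=NOT 0=1 G1=NOT G3=NOT 0=1 G2=(0+0>=2)=0 G3=(0+0>=1)=0 -> 1100
Step 2: G0=NOT G3=NOT 0=1 G1=NOT G3=NOT 0=1 G2=(1+0>=2)=0 G3=(1+0>=1)=1 -> 1101
Step 3: G0=NOT G3=NOT 1=0 G1=NOT G3=NOT 1=0 G2=(1+1>=2)=1 G3=(1+1>=1)=1 -> 0011
Step 4: G0=NOT G3=NOT 1=0 G1=NOT G3=NOT 1=0 G2=(0+1>=2)=0 G3=(0+1>=1)=1 -> 0001
Step 5: G0=NOT G3=NOT 1=0 G1=NOT G3=NOT 1=0 G2=(0+1>=2)=0 G3=(0+1>=1)=1 -> 0001
Fixed point reached at step 4: 0001

Answer: fixed 0001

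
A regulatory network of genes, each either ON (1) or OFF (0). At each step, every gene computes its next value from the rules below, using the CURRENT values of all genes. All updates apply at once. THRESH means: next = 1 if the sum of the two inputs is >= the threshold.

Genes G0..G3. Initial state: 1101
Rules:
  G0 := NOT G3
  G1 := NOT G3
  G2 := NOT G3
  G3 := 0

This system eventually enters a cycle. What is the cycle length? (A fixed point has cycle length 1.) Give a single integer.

Step 0: 1101
Step 1: G0=NOT G3=NOT 1=0 G1=NOT G3=NOT 1=0 G2=NOT G3=NOT 1=0 G3=0(const) -> 0000
Step 2: G0=NOT G3=NOT 0=1 G1=NOT G3=NOT 0=1 G2=NOT G3=NOT 0=1 G3=0(const) -> 1110
Step 3: G0=NOT G3=NOT 0=1 G1=NOT G3=NOT 0=1 G2=NOT G3=NOT 0=1 G3=0(const) -> 1110
State from step 3 equals state from step 2 -> cycle length 1

Answer: 1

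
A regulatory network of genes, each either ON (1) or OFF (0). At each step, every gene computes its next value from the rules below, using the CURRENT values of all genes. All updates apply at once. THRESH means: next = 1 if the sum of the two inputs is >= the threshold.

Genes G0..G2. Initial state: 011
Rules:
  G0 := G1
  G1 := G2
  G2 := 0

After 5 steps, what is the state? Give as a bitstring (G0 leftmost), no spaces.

Step 1: G0=G1=1 G1=G2=1 G2=0(const) -> 110
Step 2: G0=G1=1 G1=G2=0 G2=0(const) -> 100
Step 3: G0=G1=0 G1=G2=0 G2=0(const) -> 000
Step 4: G0=G1=0 G1=G2=0 G2=0(const) -> 000
Step 5: G0=G1=0 G1=G2=0 G2=0(const) -> 000

000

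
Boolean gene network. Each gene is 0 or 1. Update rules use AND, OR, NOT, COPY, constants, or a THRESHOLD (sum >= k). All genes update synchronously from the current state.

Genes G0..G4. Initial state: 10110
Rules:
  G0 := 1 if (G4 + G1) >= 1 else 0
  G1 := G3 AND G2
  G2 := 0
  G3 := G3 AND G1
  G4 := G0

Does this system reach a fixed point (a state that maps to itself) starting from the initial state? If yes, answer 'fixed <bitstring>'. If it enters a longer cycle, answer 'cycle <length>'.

Step 0: 10110
Step 1: G0=(0+0>=1)=0 G1=G3&G2=1&1=1 G2=0(const) G3=G3&G1=1&0=0 G4=G0=1 -> 01001
Step 2: G0=(1+1>=1)=1 G1=G3&G2=0&0=0 G2=0(const) G3=G3&G1=0&1=0 G4=G0=0 -> 10000
Step 3: G0=(0+0>=1)=0 G1=G3&G2=0&0=0 G2=0(const) G3=G3&G1=0&0=0 G4=G0=1 -> 00001
Step 4: G0=(1+0>=1)=1 G1=G3&G2=0&0=0 G2=0(const) G3=G3&G1=0&0=0 G4=G0=0 -> 10000
Cycle of length 2 starting at step 2 -> no fixed point

Answer: cycle 2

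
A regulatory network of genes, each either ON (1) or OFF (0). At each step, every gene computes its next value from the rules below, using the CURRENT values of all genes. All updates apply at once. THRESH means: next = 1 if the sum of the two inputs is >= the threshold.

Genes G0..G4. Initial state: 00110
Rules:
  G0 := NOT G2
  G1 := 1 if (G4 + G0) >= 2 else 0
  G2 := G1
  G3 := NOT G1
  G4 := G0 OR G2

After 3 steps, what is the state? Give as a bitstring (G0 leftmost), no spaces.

Step 1: G0=NOT G2=NOT 1=0 G1=(0+0>=2)=0 G2=G1=0 G3=NOT G1=NOT 0=1 G4=G0|G2=0|1=1 -> 00011
Step 2: G0=NOT G2=NOT 0=1 G1=(1+0>=2)=0 G2=G1=0 G3=NOT G1=NOT 0=1 G4=G0|G2=0|0=0 -> 10010
Step 3: G0=NOT G2=NOT 0=1 G1=(0+1>=2)=0 G2=G1=0 G3=NOT G1=NOT 0=1 G4=G0|G2=1|0=1 -> 10011

10011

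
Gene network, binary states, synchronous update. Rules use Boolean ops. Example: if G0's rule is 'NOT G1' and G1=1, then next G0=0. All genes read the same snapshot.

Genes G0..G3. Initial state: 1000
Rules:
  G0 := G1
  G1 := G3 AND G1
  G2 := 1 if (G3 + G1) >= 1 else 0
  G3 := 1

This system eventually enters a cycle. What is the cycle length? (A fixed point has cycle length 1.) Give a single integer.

Step 0: 1000
Step 1: G0=G1=0 G1=G3&G1=0&0=0 G2=(0+0>=1)=0 G3=1(const) -> 0001
Step 2: G0=G1=0 G1=G3&G1=1&0=0 G2=(1+0>=1)=1 G3=1(const) -> 0011
Step 3: G0=G1=0 G1=G3&G1=1&0=0 G2=(1+0>=1)=1 G3=1(const) -> 0011
State from step 3 equals state from step 2 -> cycle length 1

Answer: 1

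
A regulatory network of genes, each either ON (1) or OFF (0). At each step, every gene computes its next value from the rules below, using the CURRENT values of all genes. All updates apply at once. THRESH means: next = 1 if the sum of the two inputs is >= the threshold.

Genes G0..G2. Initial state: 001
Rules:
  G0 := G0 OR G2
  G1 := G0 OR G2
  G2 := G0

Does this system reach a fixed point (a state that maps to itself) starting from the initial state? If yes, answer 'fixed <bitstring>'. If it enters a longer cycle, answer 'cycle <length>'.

Step 0: 001
Step 1: G0=G0|G2=0|1=1 G1=G0|G2=0|1=1 G2=G0=0 -> 110
Step 2: G0=G0|G2=1|0=1 G1=G0|G2=1|0=1 G2=G0=1 -> 111
Step 3: G0=G0|G2=1|1=1 G1=G0|G2=1|1=1 G2=G0=1 -> 111
Fixed point reached at step 2: 111

Answer: fixed 111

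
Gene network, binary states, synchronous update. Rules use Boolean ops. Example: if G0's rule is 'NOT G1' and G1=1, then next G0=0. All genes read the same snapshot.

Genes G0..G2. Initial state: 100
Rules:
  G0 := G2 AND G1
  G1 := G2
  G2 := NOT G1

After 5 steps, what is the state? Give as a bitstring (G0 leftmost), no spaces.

Step 1: G0=G2&G1=0&0=0 G1=G2=0 G2=NOT G1=NOT 0=1 -> 001
Step 2: G0=G2&G1=1&0=0 G1=G2=1 G2=NOT G1=NOT 0=1 -> 011
Step 3: G0=G2&G1=1&1=1 G1=G2=1 G2=NOT G1=NOT 1=0 -> 110
Step 4: G0=G2&G1=0&1=0 G1=G2=0 G2=NOT G1=NOT 1=0 -> 000
Step 5: G0=G2&G1=0&0=0 G1=G2=0 G2=NOT G1=NOT 0=1 -> 001

001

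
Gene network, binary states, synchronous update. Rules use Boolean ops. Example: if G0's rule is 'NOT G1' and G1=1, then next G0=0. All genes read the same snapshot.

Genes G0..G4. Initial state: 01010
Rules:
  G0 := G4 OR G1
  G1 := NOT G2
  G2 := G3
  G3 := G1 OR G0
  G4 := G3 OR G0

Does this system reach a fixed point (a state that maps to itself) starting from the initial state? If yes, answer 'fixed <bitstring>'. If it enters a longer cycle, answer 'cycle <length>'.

Answer: fixed 10111

Derivation:
Step 0: 01010
Step 1: G0=G4|G1=0|1=1 G1=NOT G2=NOT 0=1 G2=G3=1 G3=G1|G0=1|0=1 G4=G3|G0=1|0=1 -> 11111
Step 2: G0=G4|G1=1|1=1 G1=NOT G2=NOT 1=0 G2=G3=1 G3=G1|G0=1|1=1 G4=G3|G0=1|1=1 -> 10111
Step 3: G0=G4|G1=1|0=1 G1=NOT G2=NOT 1=0 G2=G3=1 G3=G1|G0=0|1=1 G4=G3|G0=1|1=1 -> 10111
Fixed point reached at step 2: 10111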